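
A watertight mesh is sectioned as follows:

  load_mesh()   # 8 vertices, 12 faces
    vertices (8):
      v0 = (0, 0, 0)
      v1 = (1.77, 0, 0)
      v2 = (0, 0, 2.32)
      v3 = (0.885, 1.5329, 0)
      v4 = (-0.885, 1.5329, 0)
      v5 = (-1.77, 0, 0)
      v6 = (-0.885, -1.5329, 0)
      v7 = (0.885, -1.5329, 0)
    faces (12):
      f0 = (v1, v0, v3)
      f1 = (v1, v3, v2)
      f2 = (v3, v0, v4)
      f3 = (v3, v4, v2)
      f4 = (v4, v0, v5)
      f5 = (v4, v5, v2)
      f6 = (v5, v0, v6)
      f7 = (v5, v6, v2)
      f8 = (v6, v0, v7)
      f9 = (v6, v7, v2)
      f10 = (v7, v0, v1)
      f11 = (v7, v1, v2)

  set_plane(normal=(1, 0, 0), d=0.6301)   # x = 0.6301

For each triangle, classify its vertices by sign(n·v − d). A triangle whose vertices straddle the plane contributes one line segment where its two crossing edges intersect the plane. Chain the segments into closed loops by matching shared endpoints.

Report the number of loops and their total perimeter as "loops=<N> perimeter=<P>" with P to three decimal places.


Straddling triangles (8 of 12):
  (v1,v0,v3) [+-+] → (0.6301, 0, 0)–(0.6301, 1.09139, 0)  len=1.0914
  (v1,v3,v2) [++-] → (0.6301, 1.09139, 0.668212)–(0.6301, 0, 1.49411)  len=1.3687
  (v3,v0,v4) [+--] → (0.6301, 1.09139, 0)–(0.6301, 1.5329, 0)  len=0.4415
  (v3,v4,v2) [+--] → (0.6301, 1.5329, 0)–(0.6301, 1.09139, 0.668212)  len=0.8009
  (v6,v0,v7) [--+] → (0.6301, -1.09139, 0)–(0.6301, -1.5329, 0)  len=0.4415
  (v6,v7,v2) [-+-] → (0.6301, -1.5329, 0)–(0.6301, -1.09139, 0.668212)  len=0.8009
  (v7,v0,v1) [+-+] → (0.6301, -1.09139, 0)–(0.6301, 0, 0)  len=1.0914
  (v7,v1,v2) [++-] → (0.6301, 0, 1.49411)–(0.6301, -1.09139, 0.668212)  len=1.3687

Chained into 1 loop(s):
  loop 1: 8 segments, perimeter = 7.4049
Total perimeter = 7.405

loops=1 perimeter=7.405


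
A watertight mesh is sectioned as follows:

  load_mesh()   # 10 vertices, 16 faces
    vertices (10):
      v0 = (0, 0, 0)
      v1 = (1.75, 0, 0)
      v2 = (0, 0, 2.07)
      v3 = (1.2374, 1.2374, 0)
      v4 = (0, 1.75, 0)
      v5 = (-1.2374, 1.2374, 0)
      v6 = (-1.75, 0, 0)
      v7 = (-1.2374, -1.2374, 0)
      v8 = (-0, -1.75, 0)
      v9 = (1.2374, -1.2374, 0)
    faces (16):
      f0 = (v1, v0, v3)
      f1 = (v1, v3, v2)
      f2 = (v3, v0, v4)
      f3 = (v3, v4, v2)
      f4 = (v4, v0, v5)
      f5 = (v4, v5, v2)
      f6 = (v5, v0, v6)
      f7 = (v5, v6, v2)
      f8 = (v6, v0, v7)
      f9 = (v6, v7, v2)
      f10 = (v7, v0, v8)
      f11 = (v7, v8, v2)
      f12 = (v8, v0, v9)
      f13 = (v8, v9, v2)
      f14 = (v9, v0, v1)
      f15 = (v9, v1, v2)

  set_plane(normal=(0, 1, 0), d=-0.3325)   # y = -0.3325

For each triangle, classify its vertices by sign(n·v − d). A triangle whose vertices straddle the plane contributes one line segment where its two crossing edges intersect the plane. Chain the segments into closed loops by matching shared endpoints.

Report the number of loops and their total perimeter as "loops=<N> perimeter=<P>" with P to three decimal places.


Straddling triangles (8 of 16):
  (v6,v0,v7) [++-] → (-0.3325, -0.3325, 0)–(-1.61226, -0.3325, 0)  len=1.2798
  (v6,v7,v2) [+-+] → (-1.61226, -0.3325, 0)–(-0.3325, -0.3325, 1.51377)  len=1.9822
  (v7,v0,v8) [-+-] → (-0.3325, -0.3325, 0)–(0, -0.3325, 0)  len=0.3325
  (v7,v8,v2) [--+] → (0, -0.3325, 1.6767)–(-0.3325, -0.3325, 1.51377)  len=0.3703
  (v8,v0,v9) [-+-] → (0, -0.3325, 0)–(0.3325, -0.3325, 0)  len=0.3325
  (v8,v9,v2) [--+] → (0.3325, -0.3325, 1.51377)–(0, -0.3325, 1.6767)  len=0.3703
  (v9,v0,v1) [-++] → (0.3325, -0.3325, 0)–(1.61226, -0.3325, 0)  len=1.2798
  (v9,v1,v2) [-++] → (1.61226, -0.3325, 0)–(0.3325, -0.3325, 1.51377)  len=1.9822

Chained into 1 loop(s):
  loop 1: 8 segments, perimeter = 7.9296
Total perimeter = 7.930

loops=1 perimeter=7.930


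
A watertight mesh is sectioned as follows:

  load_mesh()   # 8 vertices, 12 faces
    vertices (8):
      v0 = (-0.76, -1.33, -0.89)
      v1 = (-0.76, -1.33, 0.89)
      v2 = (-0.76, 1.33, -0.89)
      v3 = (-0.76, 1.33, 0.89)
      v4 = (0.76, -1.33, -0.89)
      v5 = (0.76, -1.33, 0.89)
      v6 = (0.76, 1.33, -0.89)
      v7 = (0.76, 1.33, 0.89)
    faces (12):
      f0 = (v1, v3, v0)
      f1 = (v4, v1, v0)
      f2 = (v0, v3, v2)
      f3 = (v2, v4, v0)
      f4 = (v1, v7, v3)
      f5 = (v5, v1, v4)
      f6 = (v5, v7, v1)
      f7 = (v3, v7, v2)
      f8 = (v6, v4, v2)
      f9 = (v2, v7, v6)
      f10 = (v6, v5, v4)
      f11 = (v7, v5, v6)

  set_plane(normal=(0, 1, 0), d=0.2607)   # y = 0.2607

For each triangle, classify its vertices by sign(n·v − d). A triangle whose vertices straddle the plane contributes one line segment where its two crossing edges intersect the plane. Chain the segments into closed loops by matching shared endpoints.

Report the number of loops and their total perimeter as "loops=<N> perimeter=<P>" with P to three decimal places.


loops=1 perimeter=6.600

Straddling triangles (8 of 12):
  (v1,v3,v0) [-+-] → (-0.76, 0.2607, 0.89)–(-0.76, 0.2607, 0.174453)  len=0.7155
  (v0,v3,v2) [-++] → (-0.76, 0.2607, 0.174453)–(-0.76, 0.2607, -0.89)  len=1.0645
  (v2,v4,v0) [+--] → (-0.148971, 0.2607, -0.89)–(-0.76, 0.2607, -0.89)  len=0.6110
  (v1,v7,v3) [-++] → (0.148971, 0.2607, 0.89)–(-0.76, 0.2607, 0.89)  len=0.9090
  (v5,v7,v1) [-+-] → (0.76, 0.2607, 0.89)–(0.148971, 0.2607, 0.89)  len=0.6110
  (v6,v4,v2) [+-+] → (0.76, 0.2607, -0.89)–(-0.148971, 0.2607, -0.89)  len=0.9090
  (v6,v5,v4) [+--] → (0.76, 0.2607, -0.174453)–(0.76, 0.2607, -0.89)  len=0.7155
  (v7,v5,v6) [+-+] → (0.76, 0.2607, 0.89)–(0.76, 0.2607, -0.174453)  len=1.0645

Chained into 1 loop(s):
  loop 1: 8 segments, perimeter = 6.6000
Total perimeter = 6.600


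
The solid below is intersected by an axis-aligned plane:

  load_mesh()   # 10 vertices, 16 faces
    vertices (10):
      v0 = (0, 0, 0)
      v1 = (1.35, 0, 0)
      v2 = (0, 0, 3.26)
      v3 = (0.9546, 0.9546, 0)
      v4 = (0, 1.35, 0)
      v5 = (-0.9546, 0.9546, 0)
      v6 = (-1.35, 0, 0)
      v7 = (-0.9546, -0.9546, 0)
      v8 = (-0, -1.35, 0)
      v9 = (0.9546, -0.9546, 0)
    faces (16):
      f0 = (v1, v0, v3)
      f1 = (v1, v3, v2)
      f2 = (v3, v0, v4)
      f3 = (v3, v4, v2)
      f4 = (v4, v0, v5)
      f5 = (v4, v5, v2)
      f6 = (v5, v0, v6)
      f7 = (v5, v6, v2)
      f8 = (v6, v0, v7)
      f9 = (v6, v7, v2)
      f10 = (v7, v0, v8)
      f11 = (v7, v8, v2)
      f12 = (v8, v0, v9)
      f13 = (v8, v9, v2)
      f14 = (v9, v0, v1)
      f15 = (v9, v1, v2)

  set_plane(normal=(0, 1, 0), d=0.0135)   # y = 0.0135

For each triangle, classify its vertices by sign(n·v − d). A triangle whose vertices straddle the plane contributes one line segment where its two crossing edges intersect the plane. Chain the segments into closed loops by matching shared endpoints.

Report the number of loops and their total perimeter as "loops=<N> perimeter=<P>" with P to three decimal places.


loops=1 perimeter=9.684

Straddling triangles (8 of 16):
  (v1,v0,v3) [--+] → (0.0135, 0.0135, 0)–(1.34441, 0.0135, 0)  len=1.3309
  (v1,v3,v2) [-+-] → (1.34441, 0.0135, 0)–(0.0135, 0.0135, 3.2139)  len=3.4786
  (v3,v0,v4) [+-+] → (0.0135, 0.0135, 0)–(0, 0.0135, 0)  len=0.0135
  (v3,v4,v2) [++-] → (0, 0.0135, 3.2274)–(0.0135, 0.0135, 3.2139)  len=0.0191
  (v4,v0,v5) [+-+] → (0, 0.0135, 0)–(-0.0135, 0.0135, 0)  len=0.0135
  (v4,v5,v2) [++-] → (-0.0135, 0.0135, 3.2139)–(0, 0.0135, 3.2274)  len=0.0191
  (v5,v0,v6) [+--] → (-0.0135, 0.0135, 0)–(-1.34441, 0.0135, 0)  len=1.3309
  (v5,v6,v2) [+--] → (-1.34441, 0.0135, 0)–(-0.0135, 0.0135, 3.2139)  len=3.4786

Chained into 1 loop(s):
  loop 1: 8 segments, perimeter = 9.6841
Total perimeter = 9.684


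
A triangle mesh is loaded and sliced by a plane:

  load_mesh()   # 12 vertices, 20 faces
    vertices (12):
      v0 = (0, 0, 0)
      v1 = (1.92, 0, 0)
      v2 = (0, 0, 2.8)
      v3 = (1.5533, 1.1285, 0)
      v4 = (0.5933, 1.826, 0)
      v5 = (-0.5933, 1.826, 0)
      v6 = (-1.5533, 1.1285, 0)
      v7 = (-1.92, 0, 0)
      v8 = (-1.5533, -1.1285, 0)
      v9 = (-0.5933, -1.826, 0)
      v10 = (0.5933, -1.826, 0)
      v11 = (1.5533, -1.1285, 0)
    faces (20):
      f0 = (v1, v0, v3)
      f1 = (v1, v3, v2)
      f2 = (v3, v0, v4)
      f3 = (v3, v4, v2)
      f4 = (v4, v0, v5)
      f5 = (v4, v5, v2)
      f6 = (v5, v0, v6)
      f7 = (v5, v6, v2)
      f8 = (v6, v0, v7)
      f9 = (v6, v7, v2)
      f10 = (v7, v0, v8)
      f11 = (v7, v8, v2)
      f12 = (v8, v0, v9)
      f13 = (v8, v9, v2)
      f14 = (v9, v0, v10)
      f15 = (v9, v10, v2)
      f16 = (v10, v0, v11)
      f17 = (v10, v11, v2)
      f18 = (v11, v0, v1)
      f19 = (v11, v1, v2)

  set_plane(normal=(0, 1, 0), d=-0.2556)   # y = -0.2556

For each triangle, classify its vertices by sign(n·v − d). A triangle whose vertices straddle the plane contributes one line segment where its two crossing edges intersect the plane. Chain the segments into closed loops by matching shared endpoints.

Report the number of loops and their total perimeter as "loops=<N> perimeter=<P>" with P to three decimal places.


loops=1 perimeter=9.816

Straddling triangles (10 of 20):
  (v7,v0,v8) [++-] → (-0.351815, -0.2556, 0)–(-1.83694, -0.2556, 0)  len=1.4851
  (v7,v8,v2) [+-+] → (-1.83694, -0.2556, 0)–(-0.351815, -0.2556, 2.16581)  len=2.6261
  (v8,v0,v9) [-+-] → (-0.351815, -0.2556, 0)–(-0.083049, -0.2556, 0)  len=0.2688
  (v8,v9,v2) [--+] → (-0.083049, -0.2556, 2.40806)–(-0.351815, -0.2556, 2.16581)  len=0.3618
  (v9,v0,v10) [-+-] → (-0.083049, -0.2556, 0)–(0.083049, -0.2556, 0)  len=0.1661
  (v9,v10,v2) [--+] → (0.083049, -0.2556, 2.40806)–(-0.083049, -0.2556, 2.40806)  len=0.1661
  (v10,v0,v11) [-+-] → (0.083049, -0.2556, 0)–(0.351815, -0.2556, 0)  len=0.2688
  (v10,v11,v2) [--+] → (0.351815, -0.2556, 2.16581)–(0.083049, -0.2556, 2.40806)  len=0.3618
  (v11,v0,v1) [-++] → (0.351815, -0.2556, 0)–(1.83694, -0.2556, 0)  len=1.4851
  (v11,v1,v2) [-++] → (1.83694, -0.2556, 0)–(0.351815, -0.2556, 2.16581)  len=2.6261

Chained into 1 loop(s):
  loop 1: 10 segments, perimeter = 9.8158
Total perimeter = 9.816


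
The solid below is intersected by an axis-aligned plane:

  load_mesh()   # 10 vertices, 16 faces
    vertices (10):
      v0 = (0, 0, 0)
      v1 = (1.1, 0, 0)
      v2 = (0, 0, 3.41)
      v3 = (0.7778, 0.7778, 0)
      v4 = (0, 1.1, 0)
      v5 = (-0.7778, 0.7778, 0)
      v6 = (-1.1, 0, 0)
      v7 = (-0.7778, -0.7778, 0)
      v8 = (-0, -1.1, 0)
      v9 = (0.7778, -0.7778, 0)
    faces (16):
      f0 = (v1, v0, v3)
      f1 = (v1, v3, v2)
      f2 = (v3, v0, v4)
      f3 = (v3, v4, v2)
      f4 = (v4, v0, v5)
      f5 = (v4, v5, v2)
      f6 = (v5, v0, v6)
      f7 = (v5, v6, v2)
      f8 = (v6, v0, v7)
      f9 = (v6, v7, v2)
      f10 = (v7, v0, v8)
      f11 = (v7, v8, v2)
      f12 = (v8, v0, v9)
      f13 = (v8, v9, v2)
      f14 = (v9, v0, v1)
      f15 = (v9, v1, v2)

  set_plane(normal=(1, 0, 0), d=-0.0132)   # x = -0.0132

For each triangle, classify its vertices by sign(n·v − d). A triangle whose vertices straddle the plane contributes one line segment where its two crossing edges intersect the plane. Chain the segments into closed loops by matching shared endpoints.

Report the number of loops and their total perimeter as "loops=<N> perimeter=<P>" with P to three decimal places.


loops=1 perimeter=9.276

Straddling triangles (8 of 16):
  (v4,v0,v5) [++-] → (-0.0132, 0.0132, 0)–(-0.0132, 1.09453, 0)  len=1.0813
  (v4,v5,v2) [+-+] → (-0.0132, 1.09453, 0)–(-0.0132, 0.0132, 3.35213)  len=3.5222
  (v5,v0,v6) [-+-] → (-0.0132, 0.0132, 0)–(-0.0132, 0, 0)  len=0.0132
  (v5,v6,v2) [--+] → (-0.0132, 0, 3.36908)–(-0.0132, 0.0132, 3.35213)  len=0.0215
  (v6,v0,v7) [-+-] → (-0.0132, 0, 0)–(-0.0132, -0.0132, 0)  len=0.0132
  (v6,v7,v2) [--+] → (-0.0132, -0.0132, 3.35213)–(-0.0132, 0, 3.36908)  len=0.0215
  (v7,v0,v8) [-++] → (-0.0132, -0.0132, 0)–(-0.0132, -1.09453, 0)  len=1.0813
  (v7,v8,v2) [-++] → (-0.0132, -1.09453, 0)–(-0.0132, -0.0132, 3.35213)  len=3.5222

Chained into 1 loop(s):
  loop 1: 8 segments, perimeter = 9.2765
Total perimeter = 9.276


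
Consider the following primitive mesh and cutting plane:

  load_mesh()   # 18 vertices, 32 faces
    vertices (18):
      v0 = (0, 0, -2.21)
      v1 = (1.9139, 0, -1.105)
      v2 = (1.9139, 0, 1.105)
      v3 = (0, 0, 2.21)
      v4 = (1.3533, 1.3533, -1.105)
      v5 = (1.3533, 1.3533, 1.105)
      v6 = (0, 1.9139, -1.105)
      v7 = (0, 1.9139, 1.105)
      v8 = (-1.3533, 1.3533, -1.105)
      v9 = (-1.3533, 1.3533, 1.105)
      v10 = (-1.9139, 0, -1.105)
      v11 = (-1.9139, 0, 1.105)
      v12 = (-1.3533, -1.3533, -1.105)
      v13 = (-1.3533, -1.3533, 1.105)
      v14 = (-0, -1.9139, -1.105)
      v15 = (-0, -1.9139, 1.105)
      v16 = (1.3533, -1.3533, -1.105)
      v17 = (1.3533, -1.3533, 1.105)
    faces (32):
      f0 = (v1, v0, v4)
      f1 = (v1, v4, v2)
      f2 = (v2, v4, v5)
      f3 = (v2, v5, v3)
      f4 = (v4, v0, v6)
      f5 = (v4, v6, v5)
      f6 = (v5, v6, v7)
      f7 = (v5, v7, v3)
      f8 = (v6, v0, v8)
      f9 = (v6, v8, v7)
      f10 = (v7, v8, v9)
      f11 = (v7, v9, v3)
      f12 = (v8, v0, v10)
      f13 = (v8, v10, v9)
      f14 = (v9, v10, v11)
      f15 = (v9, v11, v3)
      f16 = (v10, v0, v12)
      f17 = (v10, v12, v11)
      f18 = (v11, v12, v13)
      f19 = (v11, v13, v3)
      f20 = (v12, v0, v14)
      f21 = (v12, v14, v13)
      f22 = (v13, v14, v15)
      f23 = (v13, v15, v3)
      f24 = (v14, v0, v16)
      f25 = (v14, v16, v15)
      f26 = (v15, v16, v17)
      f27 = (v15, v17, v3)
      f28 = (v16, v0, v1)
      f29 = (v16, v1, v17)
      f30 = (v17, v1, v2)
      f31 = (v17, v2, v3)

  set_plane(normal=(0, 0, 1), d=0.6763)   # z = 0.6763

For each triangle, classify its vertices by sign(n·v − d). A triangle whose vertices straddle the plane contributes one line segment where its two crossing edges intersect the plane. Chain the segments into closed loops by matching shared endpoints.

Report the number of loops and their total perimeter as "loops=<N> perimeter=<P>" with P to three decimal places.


loops=1 perimeter=11.719

Straddling triangles (16 of 32):
  (v1,v4,v2) [--+] → (1.80515, 0.262516, 0.6763)–(1.9139, 0, 0.6763)  len=0.2841
  (v2,v4,v5) [+-+] → (1.80515, 0.262516, 0.6763)–(1.3533, 1.3533, 0.6763)  len=1.1807
  (v4,v6,v5) [--+] → (1.09078, 1.46205, 0.6763)–(1.3533, 1.3533, 0.6763)  len=0.2841
  (v5,v6,v7) [+-+] → (1.09078, 1.46205, 0.6763)–(0, 1.9139, 0.6763)  len=1.1807
  (v6,v8,v7) [--+] → (-0.262516, 1.80515, 0.6763)–(0, 1.9139, 0.6763)  len=0.2841
  (v7,v8,v9) [+-+] → (-0.262516, 1.80515, 0.6763)–(-1.3533, 1.3533, 0.6763)  len=1.1807
  (v8,v10,v9) [--+] → (-1.46205, 1.09078, 0.6763)–(-1.3533, 1.3533, 0.6763)  len=0.2841
  (v9,v10,v11) [+-+] → (-1.46205, 1.09078, 0.6763)–(-1.9139, 0, 0.6763)  len=1.1807
  (v10,v12,v11) [--+] → (-1.80515, -0.262516, 0.6763)–(-1.9139, 0, 0.6763)  len=0.2841
  (v11,v12,v13) [+-+] → (-1.80515, -0.262516, 0.6763)–(-1.3533, -1.3533, 0.6763)  len=1.1807
  (v12,v14,v13) [--+] → (-1.09078, -1.46205, 0.6763)–(-1.3533, -1.3533, 0.6763)  len=0.2841
  (v13,v14,v15) [+-+] → (-1.09078, -1.46205, 0.6763)–(0, -1.9139, 0.6763)  len=1.1807
  (v14,v16,v15) [--+] → (0.262516, -1.80515, 0.6763)–(0, -1.9139, 0.6763)  len=0.2841
  (v15,v16,v17) [+-+] → (0.262516, -1.80515, 0.6763)–(1.3533, -1.3533, 0.6763)  len=1.1807
  (v16,v1,v17) [--+] → (1.46205, -1.09078, 0.6763)–(1.3533, -1.3533, 0.6763)  len=0.2841
  (v17,v1,v2) [+-+] → (1.46205, -1.09078, 0.6763)–(1.9139, 0, 0.6763)  len=1.1807

Chained into 1 loop(s):
  loop 1: 16 segments, perimeter = 11.7185
Total perimeter = 11.719


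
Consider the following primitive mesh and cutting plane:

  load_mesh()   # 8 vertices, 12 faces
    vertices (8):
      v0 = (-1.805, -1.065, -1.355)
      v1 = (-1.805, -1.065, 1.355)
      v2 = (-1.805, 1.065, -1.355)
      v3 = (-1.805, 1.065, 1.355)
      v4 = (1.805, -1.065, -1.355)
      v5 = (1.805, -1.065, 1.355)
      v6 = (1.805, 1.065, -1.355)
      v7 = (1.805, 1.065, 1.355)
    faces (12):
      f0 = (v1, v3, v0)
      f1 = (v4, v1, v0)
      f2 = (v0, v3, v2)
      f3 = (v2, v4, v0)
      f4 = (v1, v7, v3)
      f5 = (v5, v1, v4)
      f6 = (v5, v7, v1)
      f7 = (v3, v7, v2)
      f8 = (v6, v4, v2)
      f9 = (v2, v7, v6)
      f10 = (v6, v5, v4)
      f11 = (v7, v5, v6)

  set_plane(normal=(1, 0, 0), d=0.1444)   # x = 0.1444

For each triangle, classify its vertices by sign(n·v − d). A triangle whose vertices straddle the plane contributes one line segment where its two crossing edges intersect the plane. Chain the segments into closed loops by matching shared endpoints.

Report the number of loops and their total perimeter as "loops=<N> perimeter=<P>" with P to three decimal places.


loops=1 perimeter=9.680

Straddling triangles (8 of 12):
  (v4,v1,v0) [+--] → (0.1444, -1.065, -0.1084)–(0.1444, -1.065, -1.355)  len=1.2466
  (v2,v4,v0) [-+-] → (0.1444, -0.0852, -1.355)–(0.1444, -1.065, -1.355)  len=0.9798
  (v1,v7,v3) [-+-] → (0.1444, 0.0852, 1.355)–(0.1444, 1.065, 1.355)  len=0.9798
  (v5,v1,v4) [+-+] → (0.1444, -1.065, 1.355)–(0.1444, -1.065, -0.1084)  len=1.4634
  (v5,v7,v1) [++-] → (0.1444, 0.0852, 1.355)–(0.1444, -1.065, 1.355)  len=1.1502
  (v3,v7,v2) [-+-] → (0.1444, 1.065, 1.355)–(0.1444, 1.065, 0.1084)  len=1.2466
  (v6,v4,v2) [++-] → (0.1444, -0.0852, -1.355)–(0.1444, 1.065, -1.355)  len=1.1502
  (v2,v7,v6) [-++] → (0.1444, 1.065, 0.1084)–(0.1444, 1.065, -1.355)  len=1.4634

Chained into 1 loop(s):
  loop 1: 8 segments, perimeter = 9.6800
Total perimeter = 9.680


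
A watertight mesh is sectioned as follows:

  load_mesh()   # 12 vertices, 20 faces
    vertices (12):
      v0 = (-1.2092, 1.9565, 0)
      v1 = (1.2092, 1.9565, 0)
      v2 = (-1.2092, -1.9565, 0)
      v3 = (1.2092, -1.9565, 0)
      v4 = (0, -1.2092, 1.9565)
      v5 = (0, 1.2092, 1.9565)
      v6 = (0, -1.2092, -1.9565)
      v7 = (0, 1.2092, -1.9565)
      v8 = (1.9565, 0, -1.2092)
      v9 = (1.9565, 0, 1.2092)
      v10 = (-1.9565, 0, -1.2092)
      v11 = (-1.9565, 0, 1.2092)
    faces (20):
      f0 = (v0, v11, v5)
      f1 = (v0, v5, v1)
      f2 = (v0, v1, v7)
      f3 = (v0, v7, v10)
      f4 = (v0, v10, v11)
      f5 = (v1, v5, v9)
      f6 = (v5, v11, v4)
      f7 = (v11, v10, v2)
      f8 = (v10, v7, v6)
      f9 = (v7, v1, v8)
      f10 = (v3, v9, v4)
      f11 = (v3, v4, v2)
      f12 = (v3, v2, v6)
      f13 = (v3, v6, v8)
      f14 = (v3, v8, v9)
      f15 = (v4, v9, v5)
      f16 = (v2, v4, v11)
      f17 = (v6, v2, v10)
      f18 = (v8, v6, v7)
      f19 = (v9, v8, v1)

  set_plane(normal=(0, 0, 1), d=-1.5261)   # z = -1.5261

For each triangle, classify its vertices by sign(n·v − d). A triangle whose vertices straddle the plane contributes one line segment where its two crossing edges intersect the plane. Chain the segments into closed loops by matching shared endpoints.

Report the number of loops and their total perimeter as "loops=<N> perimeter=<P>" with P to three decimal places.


loops=1 perimeter=7.985

Straddling triangles (8 of 20):
  (v0,v1,v7) [++-] → (0.266005, 1.37359, -1.5261)–(-0.266005, 1.37359, -1.5261)  len=0.5320
  (v0,v7,v10) [+-+] → (-0.266005, 1.37359, -1.5261)–(-1.12683, 0.512773, -1.5261)  len=1.2174
  (v10,v7,v6) [+--] → (-1.12683, 0.512773, -1.5261)–(-1.12683, -0.512773, -1.5261)  len=1.0255
  (v7,v1,v8) [-++] → (0.266005, 1.37359, -1.5261)–(1.12683, 0.512773, -1.5261)  len=1.2174
  (v3,v2,v6) [++-] → (-0.266005, -1.37359, -1.5261)–(0.266005, -1.37359, -1.5261)  len=0.5320
  (v3,v6,v8) [+-+] → (0.266005, -1.37359, -1.5261)–(1.12683, -0.512773, -1.5261)  len=1.2174
  (v6,v2,v10) [-++] → (-0.266005, -1.37359, -1.5261)–(-1.12683, -0.512773, -1.5261)  len=1.2174
  (v8,v6,v7) [+--] → (1.12683, -0.512773, -1.5261)–(1.12683, 0.512773, -1.5261)  len=1.0255

Chained into 1 loop(s):
  loop 1: 8 segments, perimeter = 7.9847
Total perimeter = 7.985


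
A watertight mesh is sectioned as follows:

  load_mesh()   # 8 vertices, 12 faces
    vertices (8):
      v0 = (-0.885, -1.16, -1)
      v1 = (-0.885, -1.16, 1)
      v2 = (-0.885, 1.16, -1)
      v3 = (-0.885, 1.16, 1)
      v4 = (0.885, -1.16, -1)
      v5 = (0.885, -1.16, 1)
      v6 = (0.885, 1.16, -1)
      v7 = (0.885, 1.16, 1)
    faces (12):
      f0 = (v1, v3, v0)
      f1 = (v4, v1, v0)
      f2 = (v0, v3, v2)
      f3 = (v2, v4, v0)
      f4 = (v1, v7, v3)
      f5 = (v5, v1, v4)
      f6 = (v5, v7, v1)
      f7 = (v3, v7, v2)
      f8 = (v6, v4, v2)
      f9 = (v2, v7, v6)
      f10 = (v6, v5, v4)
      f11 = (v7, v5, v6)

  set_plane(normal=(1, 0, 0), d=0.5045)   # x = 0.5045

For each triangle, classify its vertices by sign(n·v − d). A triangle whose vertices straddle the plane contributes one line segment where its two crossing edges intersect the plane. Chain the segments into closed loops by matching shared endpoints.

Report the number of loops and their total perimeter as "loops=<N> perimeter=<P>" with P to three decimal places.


Straddling triangles (8 of 12):
  (v4,v1,v0) [+--] → (0.5045, -1.16, -0.570056)–(0.5045, -1.16, -1)  len=0.4299
  (v2,v4,v0) [-+-] → (0.5045, -0.661266, -1)–(0.5045, -1.16, -1)  len=0.4987
  (v1,v7,v3) [-+-] → (0.5045, 0.661266, 1)–(0.5045, 1.16, 1)  len=0.4987
  (v5,v1,v4) [+-+] → (0.5045, -1.16, 1)–(0.5045, -1.16, -0.570056)  len=1.5701
  (v5,v7,v1) [++-] → (0.5045, 0.661266, 1)–(0.5045, -1.16, 1)  len=1.8213
  (v3,v7,v2) [-+-] → (0.5045, 1.16, 1)–(0.5045, 1.16, 0.570056)  len=0.4299
  (v6,v4,v2) [++-] → (0.5045, -0.661266, -1)–(0.5045, 1.16, -1)  len=1.8213
  (v2,v7,v6) [-++] → (0.5045, 1.16, 0.570056)–(0.5045, 1.16, -1)  len=1.5701

Chained into 1 loop(s):
  loop 1: 8 segments, perimeter = 8.6400
Total perimeter = 8.640

loops=1 perimeter=8.640


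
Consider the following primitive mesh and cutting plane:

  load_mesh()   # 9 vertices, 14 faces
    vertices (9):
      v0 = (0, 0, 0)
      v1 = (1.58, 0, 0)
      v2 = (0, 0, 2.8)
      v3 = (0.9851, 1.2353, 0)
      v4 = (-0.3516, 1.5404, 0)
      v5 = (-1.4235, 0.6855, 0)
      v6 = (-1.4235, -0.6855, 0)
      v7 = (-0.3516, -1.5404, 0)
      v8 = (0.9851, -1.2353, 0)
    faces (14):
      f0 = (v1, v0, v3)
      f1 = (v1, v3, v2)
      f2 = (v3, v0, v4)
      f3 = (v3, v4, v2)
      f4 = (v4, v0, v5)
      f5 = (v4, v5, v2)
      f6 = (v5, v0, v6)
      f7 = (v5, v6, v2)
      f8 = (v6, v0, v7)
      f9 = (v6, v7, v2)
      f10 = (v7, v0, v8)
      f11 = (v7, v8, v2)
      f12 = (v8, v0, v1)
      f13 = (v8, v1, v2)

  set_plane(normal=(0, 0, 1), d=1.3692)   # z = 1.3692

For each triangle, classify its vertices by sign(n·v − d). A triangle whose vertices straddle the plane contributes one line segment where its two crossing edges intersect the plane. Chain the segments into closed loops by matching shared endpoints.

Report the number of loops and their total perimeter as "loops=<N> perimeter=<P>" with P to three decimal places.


loops=1 perimeter=4.904

Straddling triangles (7 of 14):
  (v1,v3,v2) [--+] → (0.503386, 0.631238, 1.3692)–(0.80738, 0, 1.3692)  len=0.7006
  (v3,v4,v2) [--+] → (-0.179668, 0.787144, 1.3692)–(0.503386, 0.631238, 1.3692)  len=0.7006
  (v4,v5,v2) [--+] → (-0.727408, 0.35029, 1.3692)–(-0.179668, 0.787144, 1.3692)  len=0.7006
  (v5,v6,v2) [--+] → (-0.727408, -0.35029, 1.3692)–(-0.727409, 0.350291, 1.3692)  len=0.7006
  (v6,v7,v2) [--+] → (-0.179668, -0.787144, 1.3692)–(-0.727409, -0.350291, 1.3692)  len=0.7006
  (v7,v8,v2) [--+] → (0.503386, -0.631238, 1.3692)–(-0.179668, -0.787144, 1.3692)  len=0.7006
  (v8,v1,v2) [--+] → (0.80738, 0, 1.3692)–(0.503386, -0.631238, 1.3692)  len=0.7006

Chained into 1 loop(s):
  loop 1: 7 segments, perimeter = 4.9043
Total perimeter = 4.904


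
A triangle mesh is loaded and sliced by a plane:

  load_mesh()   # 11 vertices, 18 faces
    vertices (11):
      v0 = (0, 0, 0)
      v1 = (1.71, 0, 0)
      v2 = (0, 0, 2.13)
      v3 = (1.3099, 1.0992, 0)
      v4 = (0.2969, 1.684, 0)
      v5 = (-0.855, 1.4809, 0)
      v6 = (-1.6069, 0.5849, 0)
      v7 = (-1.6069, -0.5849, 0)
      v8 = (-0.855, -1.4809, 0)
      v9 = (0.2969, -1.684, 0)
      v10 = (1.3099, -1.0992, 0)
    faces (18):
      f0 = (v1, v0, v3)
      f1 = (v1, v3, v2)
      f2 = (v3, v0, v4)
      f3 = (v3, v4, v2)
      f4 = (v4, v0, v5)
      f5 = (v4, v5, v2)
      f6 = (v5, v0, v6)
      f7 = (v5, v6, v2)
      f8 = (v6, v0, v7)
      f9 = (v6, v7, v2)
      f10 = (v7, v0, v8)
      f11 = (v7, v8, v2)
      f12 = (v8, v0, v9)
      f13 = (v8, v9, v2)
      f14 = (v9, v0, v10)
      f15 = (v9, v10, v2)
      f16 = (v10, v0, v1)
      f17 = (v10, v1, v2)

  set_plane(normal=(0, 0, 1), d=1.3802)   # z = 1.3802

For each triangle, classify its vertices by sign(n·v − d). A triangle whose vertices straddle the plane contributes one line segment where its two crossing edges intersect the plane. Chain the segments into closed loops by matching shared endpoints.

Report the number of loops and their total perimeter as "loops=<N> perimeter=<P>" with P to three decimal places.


loops=1 perimeter=3.706

Straddling triangles (9 of 18):
  (v1,v3,v2) [--+] → (0.461109, 0.386939, 1.3802)–(0.601952, 0, 1.3802)  len=0.4118
  (v3,v4,v2) [--+] → (0.104514, 0.5928, 1.3802)–(0.461109, 0.386939, 1.3802)  len=0.4118
  (v4,v5,v2) [--+] → (-0.300976, 0.521305, 1.3802)–(0.104514, 0.5928, 1.3802)  len=0.4117
  (v5,v6,v2) [--+] → (-0.565659, 0.205896, 1.3802)–(-0.300976, 0.521305, 1.3802)  len=0.4118
  (v6,v7,v2) [--+] → (-0.565659, -0.205896, 1.3802)–(-0.565659, 0.205896, 1.3802)  len=0.4118
  (v7,v8,v2) [--+] → (-0.300976, -0.521305, 1.3802)–(-0.565659, -0.205896, 1.3802)  len=0.4118
  (v8,v9,v2) [--+] → (0.104514, -0.5928, 1.3802)–(-0.300976, -0.521305, 1.3802)  len=0.4117
  (v9,v10,v2) [--+] → (0.461109, -0.386939, 1.3802)–(0.104514, -0.5928, 1.3802)  len=0.4118
  (v10,v1,v2) [--+] → (0.601952, 0, 1.3802)–(0.461109, -0.386939, 1.3802)  len=0.4118

Chained into 1 loop(s):
  loop 1: 9 segments, perimeter = 3.7058
Total perimeter = 3.706


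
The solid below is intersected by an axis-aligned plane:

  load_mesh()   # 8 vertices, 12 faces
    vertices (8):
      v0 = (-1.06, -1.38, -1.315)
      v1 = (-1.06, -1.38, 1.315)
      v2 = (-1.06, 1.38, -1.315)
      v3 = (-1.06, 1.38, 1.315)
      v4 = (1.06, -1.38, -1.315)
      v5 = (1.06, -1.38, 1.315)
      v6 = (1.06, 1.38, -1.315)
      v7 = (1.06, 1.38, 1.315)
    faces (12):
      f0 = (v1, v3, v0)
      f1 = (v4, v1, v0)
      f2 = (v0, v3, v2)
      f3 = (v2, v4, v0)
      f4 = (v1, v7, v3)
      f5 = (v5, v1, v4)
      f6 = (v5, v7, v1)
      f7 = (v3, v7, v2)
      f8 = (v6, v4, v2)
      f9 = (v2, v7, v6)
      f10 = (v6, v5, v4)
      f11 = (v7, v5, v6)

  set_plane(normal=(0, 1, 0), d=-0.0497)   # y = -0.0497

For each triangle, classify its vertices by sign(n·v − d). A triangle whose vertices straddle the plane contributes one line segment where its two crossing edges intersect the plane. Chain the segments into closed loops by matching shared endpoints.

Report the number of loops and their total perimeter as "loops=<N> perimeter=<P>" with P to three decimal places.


loops=1 perimeter=9.500

Straddling triangles (8 of 12):
  (v1,v3,v0) [-+-] → (-1.06, -0.0497, 1.315)–(-1.06, -0.0497, -0.0473591)  len=1.3624
  (v0,v3,v2) [-++] → (-1.06, -0.0497, -0.0473591)–(-1.06, -0.0497, -1.315)  len=1.2676
  (v2,v4,v0) [+--] → (0.0381754, -0.0497, -1.315)–(-1.06, -0.0497, -1.315)  len=1.0982
  (v1,v7,v3) [-++] → (-0.0381754, -0.0497, 1.315)–(-1.06, -0.0497, 1.315)  len=1.0218
  (v5,v7,v1) [-+-] → (1.06, -0.0497, 1.315)–(-0.0381754, -0.0497, 1.315)  len=1.0982
  (v6,v4,v2) [+-+] → (1.06, -0.0497, -1.315)–(0.0381754, -0.0497, -1.315)  len=1.0218
  (v6,v5,v4) [+--] → (1.06, -0.0497, 0.0473591)–(1.06, -0.0497, -1.315)  len=1.3624
  (v7,v5,v6) [+-+] → (1.06, -0.0497, 1.315)–(1.06, -0.0497, 0.0473591)  len=1.2676

Chained into 1 loop(s):
  loop 1: 8 segments, perimeter = 9.5000
Total perimeter = 9.500


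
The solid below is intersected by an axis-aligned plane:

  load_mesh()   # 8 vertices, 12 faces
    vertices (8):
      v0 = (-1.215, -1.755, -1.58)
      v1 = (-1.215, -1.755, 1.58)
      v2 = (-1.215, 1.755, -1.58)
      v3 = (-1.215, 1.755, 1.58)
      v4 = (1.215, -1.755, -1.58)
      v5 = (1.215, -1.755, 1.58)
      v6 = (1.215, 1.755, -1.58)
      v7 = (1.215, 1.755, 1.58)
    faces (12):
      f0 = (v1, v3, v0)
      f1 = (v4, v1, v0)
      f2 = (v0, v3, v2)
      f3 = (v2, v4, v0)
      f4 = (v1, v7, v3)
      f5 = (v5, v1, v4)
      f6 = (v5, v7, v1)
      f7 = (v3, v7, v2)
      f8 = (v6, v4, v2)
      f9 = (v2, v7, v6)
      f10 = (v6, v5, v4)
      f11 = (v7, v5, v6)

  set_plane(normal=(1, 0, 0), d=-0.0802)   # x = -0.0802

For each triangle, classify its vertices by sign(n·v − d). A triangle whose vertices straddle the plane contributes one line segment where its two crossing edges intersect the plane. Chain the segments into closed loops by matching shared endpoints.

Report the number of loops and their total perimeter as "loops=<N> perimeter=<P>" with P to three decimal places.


loops=1 perimeter=13.340

Straddling triangles (8 of 12):
  (v4,v1,v0) [+--] → (-0.0802, -1.755, 0.104293)–(-0.0802, -1.755, -1.58)  len=1.6843
  (v2,v4,v0) [-+-] → (-0.0802, 0.115844, -1.58)–(-0.0802, -1.755, -1.58)  len=1.8708
  (v1,v7,v3) [-+-] → (-0.0802, -0.115844, 1.58)–(-0.0802, 1.755, 1.58)  len=1.8708
  (v5,v1,v4) [+-+] → (-0.0802, -1.755, 1.58)–(-0.0802, -1.755, 0.104293)  len=1.4757
  (v5,v7,v1) [++-] → (-0.0802, -0.115844, 1.58)–(-0.0802, -1.755, 1.58)  len=1.6392
  (v3,v7,v2) [-+-] → (-0.0802, 1.755, 1.58)–(-0.0802, 1.755, -0.104293)  len=1.6843
  (v6,v4,v2) [++-] → (-0.0802, 0.115844, -1.58)–(-0.0802, 1.755, -1.58)  len=1.6392
  (v2,v7,v6) [-++] → (-0.0802, 1.755, -0.104293)–(-0.0802, 1.755, -1.58)  len=1.4757

Chained into 1 loop(s):
  loop 1: 8 segments, perimeter = 13.3400
Total perimeter = 13.340


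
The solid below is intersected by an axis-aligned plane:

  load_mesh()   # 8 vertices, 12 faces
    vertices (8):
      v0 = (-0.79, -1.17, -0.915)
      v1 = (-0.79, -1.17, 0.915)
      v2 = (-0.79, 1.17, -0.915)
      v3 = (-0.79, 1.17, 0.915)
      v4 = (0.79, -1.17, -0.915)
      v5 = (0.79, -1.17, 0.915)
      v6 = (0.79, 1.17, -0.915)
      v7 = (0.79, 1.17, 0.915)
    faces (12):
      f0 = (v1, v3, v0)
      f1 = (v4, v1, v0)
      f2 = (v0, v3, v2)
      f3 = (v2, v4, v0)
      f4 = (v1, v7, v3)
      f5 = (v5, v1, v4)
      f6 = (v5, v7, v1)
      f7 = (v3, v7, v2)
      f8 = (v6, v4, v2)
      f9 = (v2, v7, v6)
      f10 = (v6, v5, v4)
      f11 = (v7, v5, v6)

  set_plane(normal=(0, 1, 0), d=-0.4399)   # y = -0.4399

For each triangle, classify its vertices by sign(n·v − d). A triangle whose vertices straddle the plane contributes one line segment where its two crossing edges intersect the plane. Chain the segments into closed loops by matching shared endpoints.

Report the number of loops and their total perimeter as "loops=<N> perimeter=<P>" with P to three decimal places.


Straddling triangles (8 of 12):
  (v1,v3,v0) [-+-] → (-0.79, -0.4399, 0.915)–(-0.79, -0.4399, -0.344024)  len=1.2590
  (v0,v3,v2) [-++] → (-0.79, -0.4399, -0.344024)–(-0.79, -0.4399, -0.915)  len=0.5710
  (v2,v4,v0) [+--] → (0.297026, -0.4399, -0.915)–(-0.79, -0.4399, -0.915)  len=1.0870
  (v1,v7,v3) [-++] → (-0.297026, -0.4399, 0.915)–(-0.79, -0.4399, 0.915)  len=0.4930
  (v5,v7,v1) [-+-] → (0.79, -0.4399, 0.915)–(-0.297026, -0.4399, 0.915)  len=1.0870
  (v6,v4,v2) [+-+] → (0.79, -0.4399, -0.915)–(0.297026, -0.4399, -0.915)  len=0.4930
  (v6,v5,v4) [+--] → (0.79, -0.4399, 0.344024)–(0.79, -0.4399, -0.915)  len=1.2590
  (v7,v5,v6) [+-+] → (0.79, -0.4399, 0.915)–(0.79, -0.4399, 0.344024)  len=0.5710

Chained into 1 loop(s):
  loop 1: 8 segments, perimeter = 6.8200
Total perimeter = 6.820

loops=1 perimeter=6.820


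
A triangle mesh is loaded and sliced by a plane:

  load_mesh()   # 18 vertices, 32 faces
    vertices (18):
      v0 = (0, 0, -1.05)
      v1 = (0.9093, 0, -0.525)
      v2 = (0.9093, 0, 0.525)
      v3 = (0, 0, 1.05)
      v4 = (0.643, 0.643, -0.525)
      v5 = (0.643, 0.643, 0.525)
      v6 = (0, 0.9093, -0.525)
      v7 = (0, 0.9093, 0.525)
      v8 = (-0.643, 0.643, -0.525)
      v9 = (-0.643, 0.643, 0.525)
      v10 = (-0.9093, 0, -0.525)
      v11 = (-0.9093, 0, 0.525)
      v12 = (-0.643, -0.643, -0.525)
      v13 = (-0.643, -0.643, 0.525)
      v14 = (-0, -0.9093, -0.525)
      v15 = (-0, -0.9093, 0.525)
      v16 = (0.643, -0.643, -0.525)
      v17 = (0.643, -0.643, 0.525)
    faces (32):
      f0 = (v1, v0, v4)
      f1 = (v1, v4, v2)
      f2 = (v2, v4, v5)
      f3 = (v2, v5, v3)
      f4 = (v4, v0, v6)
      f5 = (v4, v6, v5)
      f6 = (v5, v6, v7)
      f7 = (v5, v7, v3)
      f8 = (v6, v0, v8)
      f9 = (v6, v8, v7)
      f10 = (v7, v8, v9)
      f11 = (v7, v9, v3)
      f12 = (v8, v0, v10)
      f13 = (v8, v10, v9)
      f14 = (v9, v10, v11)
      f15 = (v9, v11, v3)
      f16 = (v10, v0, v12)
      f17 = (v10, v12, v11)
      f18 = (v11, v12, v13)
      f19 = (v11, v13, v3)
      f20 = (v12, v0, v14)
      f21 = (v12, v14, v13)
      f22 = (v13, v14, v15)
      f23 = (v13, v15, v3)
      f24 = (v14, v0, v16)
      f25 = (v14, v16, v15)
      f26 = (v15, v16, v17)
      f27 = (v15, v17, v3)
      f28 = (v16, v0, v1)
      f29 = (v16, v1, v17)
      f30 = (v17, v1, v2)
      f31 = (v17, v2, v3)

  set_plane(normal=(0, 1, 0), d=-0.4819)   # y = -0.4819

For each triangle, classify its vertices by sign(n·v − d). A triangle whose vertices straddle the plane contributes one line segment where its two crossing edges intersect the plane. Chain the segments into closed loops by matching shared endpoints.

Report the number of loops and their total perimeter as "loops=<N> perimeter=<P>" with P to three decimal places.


loops=1 perimeter=5.134

Straddling triangles (12 of 32):
  (v10,v0,v12) [++-] → (-0.4819, -0.4819, -0.656536)–(-0.70972, -0.4819, -0.525)  len=0.2631
  (v10,v12,v11) [+-+] → (-0.70972, -0.4819, -0.525)–(-0.70972, -0.4819, -0.261928)  len=0.2631
  (v11,v12,v13) [+--] → (-0.70972, -0.4819, -0.261928)–(-0.70972, -0.4819, 0.525)  len=0.7869
  (v11,v13,v3) [+-+] → (-0.70972, -0.4819, 0.525)–(-0.4819, -0.4819, 0.656536)  len=0.2631
  (v12,v0,v14) [-+-] → (-0.4819, -0.4819, -0.656536)–(0, -0.4819, -0.771767)  len=0.4955
  (v13,v15,v3) [--+] → (0, -0.4819, 0.771767)–(-0.4819, -0.4819, 0.656536)  len=0.4955
  (v14,v0,v16) [-+-] → (0, -0.4819, -0.771767)–(0.4819, -0.4819, -0.656536)  len=0.4955
  (v15,v17,v3) [--+] → (0.4819, -0.4819, 0.656536)–(0, -0.4819, 0.771767)  len=0.4955
  (v16,v0,v1) [-++] → (0.4819, -0.4819, -0.656536)–(0.70972, -0.4819, -0.525)  len=0.2631
  (v16,v1,v17) [-+-] → (0.70972, -0.4819, -0.525)–(0.70972, -0.4819, 0.261928)  len=0.7869
  (v17,v1,v2) [-++] → (0.70972, -0.4819, 0.261928)–(0.70972, -0.4819, 0.525)  len=0.2631
  (v17,v2,v3) [-++] → (0.70972, -0.4819, 0.525)–(0.4819, -0.4819, 0.656536)  len=0.2631

Chained into 1 loop(s):
  loop 1: 12 segments, perimeter = 5.1342
Total perimeter = 5.134


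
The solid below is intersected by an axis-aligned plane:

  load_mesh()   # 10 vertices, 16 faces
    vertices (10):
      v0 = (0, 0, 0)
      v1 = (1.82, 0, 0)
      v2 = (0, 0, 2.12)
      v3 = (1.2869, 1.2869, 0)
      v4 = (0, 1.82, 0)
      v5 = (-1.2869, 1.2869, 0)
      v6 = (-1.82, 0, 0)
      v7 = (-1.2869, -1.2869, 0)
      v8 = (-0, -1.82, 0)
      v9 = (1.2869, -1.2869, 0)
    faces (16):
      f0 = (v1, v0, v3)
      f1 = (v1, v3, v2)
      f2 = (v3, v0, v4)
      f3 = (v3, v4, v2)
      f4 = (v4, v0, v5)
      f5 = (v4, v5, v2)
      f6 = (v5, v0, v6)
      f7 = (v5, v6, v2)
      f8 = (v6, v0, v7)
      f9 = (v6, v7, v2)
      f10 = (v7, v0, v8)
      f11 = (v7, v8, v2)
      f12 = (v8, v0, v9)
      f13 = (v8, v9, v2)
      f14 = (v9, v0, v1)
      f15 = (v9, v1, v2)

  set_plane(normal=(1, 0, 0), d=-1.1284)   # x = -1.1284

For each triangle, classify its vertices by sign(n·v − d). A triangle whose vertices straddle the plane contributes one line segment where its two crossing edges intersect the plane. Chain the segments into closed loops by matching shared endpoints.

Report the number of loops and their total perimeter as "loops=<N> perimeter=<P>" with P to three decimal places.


loops=1 perimeter=5.899

Straddling triangles (8 of 16):
  (v4,v0,v5) [++-] → (-1.1284, 1.1284, 0)–(-1.1284, 1.35256, 0)  len=0.2242
  (v4,v5,v2) [+-+] → (-1.1284, 1.35256, 0)–(-1.1284, 1.1284, 0.261108)  len=0.3441
  (v5,v0,v6) [-+-] → (-1.1284, 1.1284, 0)–(-1.1284, 0, 0)  len=1.1284
  (v5,v6,v2) [--+] → (-1.1284, 0, 0.8056)–(-1.1284, 1.1284, 0.261108)  len=1.2529
  (v6,v0,v7) [-+-] → (-1.1284, 0, 0)–(-1.1284, -1.1284, 0)  len=1.1284
  (v6,v7,v2) [--+] → (-1.1284, -1.1284, 0.261108)–(-1.1284, 0, 0.8056)  len=1.2529
  (v7,v0,v8) [-++] → (-1.1284, -1.1284, 0)–(-1.1284, -1.35256, 0)  len=0.2242
  (v7,v8,v2) [-++] → (-1.1284, -1.35256, 0)–(-1.1284, -1.1284, 0.261108)  len=0.3441

Chained into 1 loop(s):
  loop 1: 8 segments, perimeter = 5.8992
Total perimeter = 5.899


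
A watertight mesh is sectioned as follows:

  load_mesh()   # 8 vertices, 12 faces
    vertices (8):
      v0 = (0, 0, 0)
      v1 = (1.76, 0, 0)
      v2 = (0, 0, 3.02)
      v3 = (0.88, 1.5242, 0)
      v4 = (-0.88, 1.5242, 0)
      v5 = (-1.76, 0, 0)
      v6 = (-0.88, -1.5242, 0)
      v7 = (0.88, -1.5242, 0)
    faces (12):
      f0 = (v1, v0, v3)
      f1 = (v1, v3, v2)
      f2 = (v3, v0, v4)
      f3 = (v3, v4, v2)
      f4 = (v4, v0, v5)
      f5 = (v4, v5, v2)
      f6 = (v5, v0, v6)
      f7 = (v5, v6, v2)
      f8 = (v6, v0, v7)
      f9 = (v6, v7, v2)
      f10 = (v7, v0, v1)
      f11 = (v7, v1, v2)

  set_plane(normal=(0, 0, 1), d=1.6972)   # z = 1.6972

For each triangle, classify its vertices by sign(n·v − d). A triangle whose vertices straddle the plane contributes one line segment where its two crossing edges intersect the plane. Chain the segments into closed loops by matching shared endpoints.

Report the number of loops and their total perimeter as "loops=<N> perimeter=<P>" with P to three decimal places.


loops=1 perimeter=4.625

Straddling triangles (6 of 12):
  (v1,v3,v2) [--+] → (0.385452, 0.66762, 1.6972)–(0.770903, 0, 1.6972)  len=0.7709
  (v3,v4,v2) [--+] → (-0.385452, 0.66762, 1.6972)–(0.385452, 0.66762, 1.6972)  len=0.7709
  (v4,v5,v2) [--+] → (-0.770903, 0, 1.6972)–(-0.385452, 0.66762, 1.6972)  len=0.7709
  (v5,v6,v2) [--+] → (-0.385452, -0.66762, 1.6972)–(-0.770903, 0, 1.6972)  len=0.7709
  (v6,v7,v2) [--+] → (0.385452, -0.66762, 1.6972)–(-0.385452, -0.66762, 1.6972)  len=0.7709
  (v7,v1,v2) [--+] → (0.770903, 0, 1.6972)–(0.385452, -0.66762, 1.6972)  len=0.7709

Chained into 1 loop(s):
  loop 1: 6 segments, perimeter = 4.6254
Total perimeter = 4.625


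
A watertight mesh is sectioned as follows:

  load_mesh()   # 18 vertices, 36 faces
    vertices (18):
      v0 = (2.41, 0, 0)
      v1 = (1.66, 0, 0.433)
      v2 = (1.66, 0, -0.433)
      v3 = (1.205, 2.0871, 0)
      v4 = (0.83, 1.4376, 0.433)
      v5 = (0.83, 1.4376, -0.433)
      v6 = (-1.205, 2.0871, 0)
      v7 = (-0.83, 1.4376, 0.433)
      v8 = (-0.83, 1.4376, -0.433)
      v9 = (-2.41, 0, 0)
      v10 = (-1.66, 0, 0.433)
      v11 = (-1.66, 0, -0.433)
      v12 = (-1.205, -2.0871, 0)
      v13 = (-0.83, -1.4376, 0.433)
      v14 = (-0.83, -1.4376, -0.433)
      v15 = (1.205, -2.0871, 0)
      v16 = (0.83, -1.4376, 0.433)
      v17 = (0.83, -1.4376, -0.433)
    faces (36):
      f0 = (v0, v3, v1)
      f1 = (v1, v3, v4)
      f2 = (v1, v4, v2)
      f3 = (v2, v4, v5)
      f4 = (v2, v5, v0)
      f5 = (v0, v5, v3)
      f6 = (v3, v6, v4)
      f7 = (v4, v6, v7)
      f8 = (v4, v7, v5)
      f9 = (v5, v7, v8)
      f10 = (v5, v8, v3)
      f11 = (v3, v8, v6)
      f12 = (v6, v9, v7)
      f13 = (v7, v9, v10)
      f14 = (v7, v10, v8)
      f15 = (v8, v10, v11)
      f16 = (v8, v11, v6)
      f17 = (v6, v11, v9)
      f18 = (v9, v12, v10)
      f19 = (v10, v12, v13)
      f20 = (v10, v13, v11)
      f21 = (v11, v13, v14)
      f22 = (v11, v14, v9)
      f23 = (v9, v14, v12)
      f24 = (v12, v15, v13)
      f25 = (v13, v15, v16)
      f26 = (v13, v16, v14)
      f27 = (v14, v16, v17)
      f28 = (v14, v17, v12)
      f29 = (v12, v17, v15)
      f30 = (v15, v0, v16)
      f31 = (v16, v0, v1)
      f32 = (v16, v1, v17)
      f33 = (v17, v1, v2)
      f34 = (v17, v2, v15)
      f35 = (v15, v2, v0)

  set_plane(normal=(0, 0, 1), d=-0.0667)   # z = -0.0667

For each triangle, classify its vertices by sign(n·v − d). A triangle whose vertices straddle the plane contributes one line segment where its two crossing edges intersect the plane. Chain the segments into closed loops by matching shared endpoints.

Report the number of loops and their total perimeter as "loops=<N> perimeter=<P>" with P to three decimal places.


Straddling triangles (24 of 36):
  (v1,v4,v2) [++-] → (1.30893, 0.608075, -0.0667)–(1.66, 0, -0.0667)  len=0.7021
  (v2,v4,v5) [-+-] → (1.30893, 0.608075, -0.0667)–(0.83, 1.4376, -0.0667)  len=0.9579
  (v2,v5,v0) [--+] → (2.16661, 0.22145, -0.0667)–(2.29447, 0, -0.0667)  len=0.2557
  (v0,v5,v3) [+-+] → (2.16661, 0.22145, -0.0667)–(1.14723, 1.98705, -0.0667)  len=2.0387
  (v4,v7,v5) [++-] → (0.127855, 1.4376, -0.0667)–(0.83, 1.4376, -0.0667)  len=0.7021
  (v5,v7,v8) [-+-] → (0.127855, 1.4376, -0.0667)–(-0.83, 1.4376, -0.0667)  len=0.9579
  (v5,v8,v3) [--+] → (0.891525, 1.98705, -0.0667)–(1.14723, 1.98705, -0.0667)  len=0.2557
  (v3,v8,v6) [+-+] → (0.891525, 1.98705, -0.0667)–(-1.14723, 1.98705, -0.0667)  len=2.0388
  (v7,v10,v8) [++-] → (-1.18107, 0.829525, -0.0667)–(-0.83, 1.4376, -0.0667)  len=0.7021
  (v8,v10,v11) [-+-] → (-1.18107, 0.829525, -0.0667)–(-1.66, 0, -0.0667)  len=0.9579
  (v8,v11,v6) [--+] → (-1.27509, 1.7656, -0.0667)–(-1.14723, 1.98705, -0.0667)  len=0.2557
  (v6,v11,v9) [+-+] → (-1.27509, 1.7656, -0.0667)–(-2.29447, 0, -0.0667)  len=2.0387
  (v10,v13,v11) [++-] → (-1.30893, -0.608075, -0.0667)–(-1.66, 0, -0.0667)  len=0.7021
  (v11,v13,v14) [-+-] → (-1.30893, -0.608075, -0.0667)–(-0.83, -1.4376, -0.0667)  len=0.9579
  (v11,v14,v9) [--+] → (-2.16661, -0.22145, -0.0667)–(-2.29447, 0, -0.0667)  len=0.2557
  (v9,v14,v12) [+-+] → (-2.16661, -0.22145, -0.0667)–(-1.14723, -1.98705, -0.0667)  len=2.0387
  (v13,v16,v14) [++-] → (-0.127855, -1.4376, -0.0667)–(-0.83, -1.4376, -0.0667)  len=0.7021
  (v14,v16,v17) [-+-] → (-0.127855, -1.4376, -0.0667)–(0.83, -1.4376, -0.0667)  len=0.9579
  (v14,v17,v12) [--+] → (-0.891525, -1.98705, -0.0667)–(-1.14723, -1.98705, -0.0667)  len=0.2557
  (v12,v17,v15) [+-+] → (-0.891525, -1.98705, -0.0667)–(1.14723, -1.98705, -0.0667)  len=2.0388
  (v16,v1,v17) [++-] → (1.18107, -0.829525, -0.0667)–(0.83, -1.4376, -0.0667)  len=0.7021
  (v17,v1,v2) [-+-] → (1.18107, -0.829525, -0.0667)–(1.66, 0, -0.0667)  len=0.9579
  (v17,v2,v15) [--+] → (1.27509, -1.7656, -0.0667)–(1.14723, -1.98705, -0.0667)  len=0.2557
  (v15,v2,v0) [+-+] → (1.27509, -1.7656, -0.0667)–(2.29447, 0, -0.0667)  len=2.0387

Chained into 2 loop(s):
  loop 1: 12 segments, perimeter = 9.9600
  loop 2: 12 segments, perimeter = 13.7667
Total perimeter = 23.727

loops=2 perimeter=23.727
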